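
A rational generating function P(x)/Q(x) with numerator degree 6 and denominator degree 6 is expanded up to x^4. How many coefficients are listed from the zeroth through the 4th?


Expanding up to x^4 gives the coefficients for x^0, x^1, ..., x^4.
That is 4 + 1 = 5 coefficients in total.

5


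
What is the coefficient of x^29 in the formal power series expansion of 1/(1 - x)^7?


The negative binomial / multiset identity is
1/(1 - x)^r = sum_{k>=0} C(k + r - 1, r - 1) x^k.
Here r = 7 and k = 29, so the coefficient is
C(29 + 6, 6) = C(35, 6)
= 1623160

1623160


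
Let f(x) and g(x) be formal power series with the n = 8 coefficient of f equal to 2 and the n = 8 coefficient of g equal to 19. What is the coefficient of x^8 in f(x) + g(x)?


Addition of formal power series is termwise.
The coefficient of x^8 in f + g = 2 + 19
= 21

21


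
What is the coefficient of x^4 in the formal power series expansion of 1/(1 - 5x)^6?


The general identity 1/(1 - c x)^r = sum_{k>=0} c^k C(k + r - 1, r - 1) x^k follows by substituting y = c x into 1/(1 - y)^r = sum_{k>=0} C(k + r - 1, r - 1) y^k.
For c = 5, r = 6, k = 4:
5^4 * C(9, 5) = 625 * 126 = 78750.

78750


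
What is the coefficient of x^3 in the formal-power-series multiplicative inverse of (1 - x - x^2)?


Let the inverse be f(x) = sum_{k>=0} a_k x^k. From f(x) * (1 - x - x^2) = 1 and matching coefficients:
 x^0: a_0 = 1.
 x^1: a_1 - a_0 = 0, so a_1 = 1.
 x^k (k >= 2): a_k - a_{k-1} - a_{k-2} = 0, i.e. a_k = a_{k-1} + a_{k-2}.
This is the Fibonacci-type recurrence shifted so that a_0 = a_1 = 1.
Iterating: a_0=1, a_1=1, a_2=2, a_3=3
a_3 = 3.

3


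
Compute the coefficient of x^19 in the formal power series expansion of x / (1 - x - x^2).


Let f(x) = sum_{k>=0} a_k x^k. Multiplying f(x) * (1 - x - x^2) = x and matching coefficients gives a_0 = 0, a_1 = 1, and a_k = a_{k-1} + a_{k-2} for k >= 2. These are the Fibonacci numbers F_k.
Iterating from F_0 = 0, F_1 = 1:
F_0=0, F_1=1, F_2=1, F_3=2, F_4=3, F_5=5, F_6=8, F_7=13, F_8=21, F_9=34, ...
F_19 = 4181.

4181


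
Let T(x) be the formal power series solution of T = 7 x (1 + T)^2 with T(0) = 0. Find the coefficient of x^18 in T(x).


Apply the Lagrange inversion formula: if T = 7 x * phi(T) with phi(t) = (1 + t)^2, then [x^n] T = 7^n * (1/n) [t^(n-1)] phi(t)^n = 7^n * (1/n) [t^(n-1)] (1 + t)^(2n) = 7^n * (1/n) C(2n, n-1).
Using the identity C(2n, n-1) = C(2n, n) * n / (n+1), the unscaled factor equals C(2n, n) / (n+1) = C_n, the n-th Catalan number.
For n = 18: C_18 = C(36, 18) / 19 = 9075135300/19 = 477638700.
With the 7^18 = 1628413597910449 factor, the coefficient is 1628413597910449 * 477638700 = 777793353968269576776300.

777793353968269576776300


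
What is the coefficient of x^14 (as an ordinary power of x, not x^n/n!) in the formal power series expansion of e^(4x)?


The exponential series is e^y = sum_{k>=0} y^k / k!. Substituting y = 4x gives
e^(4x) = sum_{k>=0} 4^k x^k / k!.
So the coefficient of x^n is a^n/n! with a = 4, n = 14:
4^14 / 14! = 268435456/87178291200 = 131072/42567525

131072/42567525


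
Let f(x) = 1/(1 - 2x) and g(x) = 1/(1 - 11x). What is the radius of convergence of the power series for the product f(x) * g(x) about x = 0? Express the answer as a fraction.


The radius of 1/(1 - 2x) is 1/2 (nearest singularity at x = 1/2), and the radius of 1/(1 - 11x) is 1/11.
The product f(x)*g(x) = 1/((1 - 2x)(1 - 11x)) has singularities at both 1/2 and 1/11, so its radius of convergence is the distance to the nearest one:
min(1/2, 1/11) = 1/11.

1/11


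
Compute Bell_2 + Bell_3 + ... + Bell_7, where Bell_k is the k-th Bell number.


Recall Bell_k counts set partitions of a k-set (with Bell_0 = 1 by convention).
Bell_2 through Bell_7: 2, 5, 15, 52, 203, 877
Sum = 2 + 5 + 15 + 52 + 203 + 877 = 1154.

1154


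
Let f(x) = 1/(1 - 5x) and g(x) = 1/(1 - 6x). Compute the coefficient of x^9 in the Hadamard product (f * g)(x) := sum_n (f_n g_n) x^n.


f has coefficients f_k = 5^k and g has coefficients g_k = 6^k, so the Hadamard product has coefficient (f*g)_k = 5^k * 6^k = 30^k.
For k = 9: 30^9 = 19683000000000.

19683000000000


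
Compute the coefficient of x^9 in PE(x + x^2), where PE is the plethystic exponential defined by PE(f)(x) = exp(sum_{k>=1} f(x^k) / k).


With f(x) = x + x^2, the exponent is sum_{k>=1} (x^k + x^(2k)) / k = -ln(1 - x) - ln(1 - x^2). Exponentiating:
PE(x + x^2) = 1 / ((1 - x)(1 - x^2)).
This is the generating function for partitions of n into parts of size 1 or 2. The number of 2's can be any j in 0..4, and the rest are 1's, so
[x^9] = floor(9/2) + 1 = 5.

5


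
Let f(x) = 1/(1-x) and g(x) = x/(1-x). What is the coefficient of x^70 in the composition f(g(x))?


First simplify the composition: f(g(x)) = 1/(1 - x/(1-x)) = (1-x)/((1-x) - x) = (1-x)/(1-2x).
Now extract the coefficient. Write (1-x)/(1-2x) = 1/(1-2x) - x/(1-2x).
The coefficient of x^n in 1/(1-2x) is 2^n, and in x/(1-2x) is 2^(n-1) (for n >= 1).
So the coefficient of x^70 is 2^70 - 2^69 = 1180591620717411303424 - 590295810358705651712 = 590295810358705651712.

590295810358705651712


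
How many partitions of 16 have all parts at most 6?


Using the generating function (1-x)^(-1)(1-x^2)^(-1)...(1-x^6)^(-1),
the coefficient of x^16 counts these restricted partitions.
Result = 136

136


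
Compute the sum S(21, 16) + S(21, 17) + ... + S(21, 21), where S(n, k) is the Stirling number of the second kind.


By definition, S(n, k) counts partitions of an n-set into exactly k nonempty blocks.
Computing row n = 21 for k = 16..21:
S(21, k): 809944464, 34952799, 1023435, 19285, 210, 1
Sum = 845940194.

845940194


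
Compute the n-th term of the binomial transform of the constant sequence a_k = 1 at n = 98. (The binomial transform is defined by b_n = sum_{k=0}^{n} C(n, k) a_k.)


With a_k = 1 for all k, b_n = sum_{k=0}^{n} C(n, k) = 2^n by the binomial theorem.
For n = 98: 2^98 = 316912650057057350374175801344.

316912650057057350374175801344


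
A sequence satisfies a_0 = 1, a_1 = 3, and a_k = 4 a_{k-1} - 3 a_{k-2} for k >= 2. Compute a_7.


The characteristic equation is t^2 - 4 t + 3 = 0, with roots r_1 = 3 and r_2 = 1 (so c_1 = r_1 + r_2, c_2 = -r_1 r_2 as required).
One can use the closed form a_n = A r_1^n + B r_2^n, but direct iteration is more reliable:
a_0 = 1, a_1 = 3, a_2 = 9, a_3 = 27, a_4 = 81, a_5 = 243, a_6 = 729, a_7 = 2187.
So a_7 = 2187.

2187


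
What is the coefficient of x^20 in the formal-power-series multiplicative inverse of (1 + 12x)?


The inverse is 1/(1 + 12x). Apply the geometric identity 1/(1 - y) = sum_{k>=0} y^k with y = -12x:
1/(1 + 12x) = sum_{k>=0} (-12)^k x^k.
So the coefficient of x^20 is (-12)^20 = 3833759992447475122176.

3833759992447475122176


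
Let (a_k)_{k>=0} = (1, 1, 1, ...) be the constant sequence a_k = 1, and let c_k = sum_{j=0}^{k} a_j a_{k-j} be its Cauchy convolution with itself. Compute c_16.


Since a_j = 1 for all j >= 0, the convolution sum becomes
c_k = sum_{j=0}^{k} 1 * 1 = 1 * (k + 1).
Equivalently, the generating function of (a_k) is 1/(1 - x) and its square is 1/(1 - x)^2 = sum_{k>=0} 1(k + 1) x^k.
For k = 16: 1 * 17 = 17.

17


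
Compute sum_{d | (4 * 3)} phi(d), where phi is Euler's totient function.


First, 4 * 3 = 12. One classical identity is sum_{d | n} phi(d) = n (each k in [1, n] has a unique gcd with n, and among the k's with gcd(k, n) = n/d there are phi(d) of them). So the sum equals 12. We also verify directly:
Divisors of 12: 1, 2, 3, 4, 6, 12.
phi values: 1, 1, 2, 2, 2, 4.
Sum = 12.

12


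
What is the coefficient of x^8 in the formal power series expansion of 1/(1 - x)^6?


The negative binomial / multiset identity is
1/(1 - x)^r = sum_{k>=0} C(k + r - 1, r - 1) x^k.
Here r = 6 and k = 8, so the coefficient is
C(8 + 5, 5) = C(13, 5)
= 1287

1287


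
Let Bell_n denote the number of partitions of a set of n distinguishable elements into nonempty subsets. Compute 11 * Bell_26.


Bell_26 can be computed from the Bell triangle or from Dobinski's identity Bell_n = (1/e) * sum_{k>=0} k^n / k!.
Computing Bell_26 = 49631246523618756274.
Then 11 * 49631246523618756274 = 545943711759806319014.

545943711759806319014


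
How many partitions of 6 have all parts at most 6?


Using the generating function (1-x)^(-1)(1-x^2)^(-1)...(1-x^6)^(-1),
the coefficient of x^6 counts these restricted partitions.
Result = 11

11


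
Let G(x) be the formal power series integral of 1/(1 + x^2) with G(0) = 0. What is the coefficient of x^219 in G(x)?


1/(1 + x^2) = sum_{j>=0} (-1)^j x^(2j). Integrating termwise with G(0) = 0:
G(x) = sum_{j>=0} (-1)^j x^(2j+1) / (2j+1) = arctan(x).
Only odd powers are nonzero. For x^219 write 219 = 2*109 + 1, giving
(-1)^109 / 219 = -1/219 = -1/219.

-1/219


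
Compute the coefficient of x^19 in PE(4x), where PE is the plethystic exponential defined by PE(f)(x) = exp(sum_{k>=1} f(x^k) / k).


With f(x) = 4x, the exponent is sum_{k>=1} 4 x^k / k = 4 * (-ln(1 - x)). Exponentiating:
PE(4x) = exp(-4 ln(1 - x)) = 1/(1 - x)^4.
By the negative binomial expansion, [x^n] 1/(1 - x)^4 = C(n + 3, 3).
For n = 19: C(22, 3) = 1540.

1540


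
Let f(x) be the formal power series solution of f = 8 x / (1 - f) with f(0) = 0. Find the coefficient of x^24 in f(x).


Apply Lagrange inversion: f = 8 x * phi(f) with phi(t) = 1/(1 - t), so
[x^n] f = 8^n * (1/n) [t^(n-1)] phi(t)^n = 8^n * (1/n) [t^(n-1)] (1 - t)^(-n) = 8^n * (1/n) C(2n - 2, n - 1) = 8^n * C_{n-1}.
For n = 24: C_23 = C(46, 23) / 24 = 8233430727600/24 = 343059613650.
With the 8^24 = 4722366482869645213696 factor, the coefficient is 4722366482869645213696 * 343059613650 = 1620053221126969830323121448550400.

1620053221126969830323121448550400


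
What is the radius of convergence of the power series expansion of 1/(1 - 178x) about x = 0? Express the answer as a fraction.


Expanding 1/(1 - 178x) = sum_{k>=0} 178^k x^k, the series converges when |178x| < 1, i.e., |x| < 1/178.
So the radius of convergence is 1/178 = 1/178.

1/178


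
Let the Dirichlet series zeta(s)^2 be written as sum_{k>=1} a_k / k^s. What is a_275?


The Dirichlet convolution of the constant function 1 with itself gives (1 * 1)(k) = sum_{d | k} 1 = d(k), the number of positive divisors of k.
Since zeta(s) = sum_{k>=1} 1/k^s, we have zeta(s)^2 = sum_{k>=1} d(k)/k^s, so a_k = d(k).
For k = 275: the divisors are 1, 5, 11, 25, 55, 275.
Count = 6.

6


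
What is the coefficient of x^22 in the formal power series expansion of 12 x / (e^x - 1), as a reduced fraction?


The exponential generating function for Bernoulli numbers is
x / (e^x - 1) = sum_{k>=0} B_k x^k / k!.
So the coefficient of x^22 in 12 x / (e^x - 1) is 12 B_22 / 22!.
Computing: B_22 = 854513/138, 22! = 1124000727777607680000, giving
12 * 854513/138 / 1124000727777607680000 = 77683/1175091669949317120000.

77683/1175091669949317120000


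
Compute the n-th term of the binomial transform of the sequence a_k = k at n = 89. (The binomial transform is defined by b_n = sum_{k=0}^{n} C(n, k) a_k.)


With a_k = k, b_n = sum_{k=0}^{n} C(n, k) k. Using k * C(n, k) = n * C(n-1, k-1) gives b_n = n * sum_{k>=1} C(n-1, k-1) = n * 2^(n-1).
For n = 89: 89 * 2^88 = 89 * 309485009821345068724781056 = 27544165874099711116505513984.

27544165874099711116505513984


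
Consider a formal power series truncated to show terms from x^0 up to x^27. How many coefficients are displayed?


From x^0 to x^27 inclusive, the count is 27 - 0 + 1 = 28.

28


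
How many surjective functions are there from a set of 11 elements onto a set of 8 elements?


By inclusion-exclusion on which target elements are missed, the number of surjections from an n-set onto a k-set is
surj(n, k) = sum_{j=0}^{k} (-1)^j C(k, j) (k - j)^n.
Equivalently surj(n, k) = k! * S(n, k), where S(n, k) is the Stirling number of the second kind.
For n = 11, k = 8:
S(11, 8) = 11880, so
surj = 8! * 11880 = 40320 * 11880 = 479001600.

479001600


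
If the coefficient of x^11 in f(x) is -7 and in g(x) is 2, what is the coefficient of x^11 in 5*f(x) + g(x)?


Scalar multiplication scales coefficients: 5 * -7 = -35.
Then add the g coefficient: -35 + 2
= -33

-33


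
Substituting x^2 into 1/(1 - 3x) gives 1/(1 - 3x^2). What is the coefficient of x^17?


Since 1/(1 - 3x^2) only has even powers of x,
the coefficient of x^17 (odd) is 0.

0


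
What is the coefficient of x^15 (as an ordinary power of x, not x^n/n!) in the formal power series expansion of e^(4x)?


The exponential series is e^y = sum_{k>=0} y^k / k!. Substituting y = 4x gives
e^(4x) = sum_{k>=0} 4^k x^k / k!.
So the coefficient of x^n is a^n/n! with a = 4, n = 15:
4^15 / 15! = 1073741824/1307674368000 = 524288/638512875

524288/638512875


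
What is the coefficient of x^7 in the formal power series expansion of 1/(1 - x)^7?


The expansion 1/(1 - x)^r = sum_{k>=0} C(k + r - 1, r - 1) x^k follows from the multiset / negative-binomial theorem (or from repeated differentiation of the geometric series).
For r = 7 and k = 7:
C(13, 6) = 6227020800 / (720 * 5040) = 1716.

1716


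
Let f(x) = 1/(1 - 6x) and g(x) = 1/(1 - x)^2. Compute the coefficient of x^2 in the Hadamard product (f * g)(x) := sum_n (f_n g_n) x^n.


f has coefficients f_k = 6^k. For g = 1/(1 - x)^2 the coefficient is g_k = C(k + 1, 1) = k + 1. The Hadamard coefficient is (f * g)_k = 6^k * (k + 1).
For k = 2: 6^2 * 3 = 36 * 3 = 108.

108


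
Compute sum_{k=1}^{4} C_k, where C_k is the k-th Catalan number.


C_1 through C_4: 1, 2, 5, 14
Sum = 1 + 2 + 5 + 14
= 22

22


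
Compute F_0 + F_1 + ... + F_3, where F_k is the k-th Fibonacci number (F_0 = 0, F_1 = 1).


Use the identity sum_{k=0}^{N} F_k = F_{N+2} - 1 (which follows from F_{k+2} - F_{k+1} = F_k). Then
sum_{k=0}^{3} F_k = (F_{5} - 1) - (F_{1} - 1) = F_{5} - F_{1}.
Computing: F_{5} = 5, F_{1} = 1, so
Sum = 5 - 1 = 4.

4


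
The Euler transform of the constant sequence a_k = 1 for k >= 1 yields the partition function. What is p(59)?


The Euler transform converts the sequence a_k = 1 into the number of integer partitions.
Using the recurrence or dynamic programming:
p(59) = 831820

831820


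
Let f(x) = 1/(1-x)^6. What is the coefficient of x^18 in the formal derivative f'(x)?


Differentiate: d/dx [ 1/(1-x)^r ] = r / (1-x)^(r+1).
Here r = 6, so f'(x) = 6 / (1-x)^7.
The expansion of 1/(1-x)^(r+1) has coefficient of x^n equal to C(n+r, r).
So the coefficient of x^18 in f'(x) is
6 * C(24, 6) = 6 * 134596 = 807576

807576


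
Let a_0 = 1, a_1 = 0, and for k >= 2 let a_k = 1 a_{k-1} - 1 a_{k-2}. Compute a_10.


Iterating the recurrence forward:
a_0 = 1
a_1 = 0
a_2 = 1*0 - 1*1 = -1
a_3 = 1*-1 - 1*0 = -1
a_4 = 1*-1 - 1*-1 = 0
a_5 = 1*0 - 1*-1 = 1
a_6 = 1*1 - 1*0 = 1
a_7 = 1*1 - 1*1 = 0
a_8 = 1*0 - 1*1 = -1
a_9 = 1*-1 - 1*0 = -1
a_10 = 1*-1 - 1*-1 = 0
So a_10 = 0.

0


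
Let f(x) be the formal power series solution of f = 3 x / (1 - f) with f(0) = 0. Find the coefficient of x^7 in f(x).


Apply Lagrange inversion: f = 3 x * phi(f) with phi(t) = 1/(1 - t), so
[x^n] f = 3^n * (1/n) [t^(n-1)] phi(t)^n = 3^n * (1/n) [t^(n-1)] (1 - t)^(-n) = 3^n * (1/n) C(2n - 2, n - 1) = 3^n * C_{n-1}.
For n = 7: C_6 = C(12, 6) / 7 = 924/7 = 132.
With the 3^7 = 2187 factor, the coefficient is 2187 * 132 = 288684.

288684


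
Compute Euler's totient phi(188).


phi(n) counts integers in [1, n] coprime to n. Using the multiplicative formula phi(n) = n * prod_{p | n} (1 - 1/p):
188 = 2^2 * 47, so
phi(188) = 188 * (1 - 1/2) * (1 - 1/47) = 92.

92


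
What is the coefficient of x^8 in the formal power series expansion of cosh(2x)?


The Maclaurin series is cosh(t) = sum_{m>=0} t^(2m) / (2m)!, so substituting t = 2x, only even powers of x are nonzero, with coefficient of x^(2m) equal to 2^(2m) / (2m)!.
For x^8 the coefficient is 2^8/8! = 256/40320 = 2/315.

2/315


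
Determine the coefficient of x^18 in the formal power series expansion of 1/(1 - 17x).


The geometric series identity gives 1/(1 - c x) = sum_{k>=0} c^k x^k, so the coefficient of x^k is c^k.
Here c = 17 and k = 18.
Computing: 17^18 = 14063084452067724991009

14063084452067724991009


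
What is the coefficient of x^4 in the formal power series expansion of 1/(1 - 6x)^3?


The general identity 1/(1 - c x)^r = sum_{k>=0} c^k C(k + r - 1, r - 1) x^k follows by substituting y = c x into 1/(1 - y)^r = sum_{k>=0} C(k + r - 1, r - 1) y^k.
For c = 6, r = 3, k = 4:
6^4 * C(6, 2) = 1296 * 15 = 19440.

19440


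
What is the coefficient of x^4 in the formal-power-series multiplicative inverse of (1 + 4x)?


The inverse is 1/(1 + 4x). Apply the geometric identity 1/(1 - y) = sum_{k>=0} y^k with y = -4x:
1/(1 + 4x) = sum_{k>=0} (-4)^k x^k.
So the coefficient of x^4 is (-4)^4 = 256.

256


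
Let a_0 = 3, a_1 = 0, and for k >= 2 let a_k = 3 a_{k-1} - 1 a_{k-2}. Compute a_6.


Iterating the recurrence forward:
a_0 = 3
a_1 = 0
a_2 = 3*0 - 1*3 = -3
a_3 = 3*-3 - 1*0 = -9
a_4 = 3*-9 - 1*-3 = -24
a_5 = 3*-24 - 1*-9 = -63
a_6 = 3*-63 - 1*-24 = -165
So a_6 = -165.

-165


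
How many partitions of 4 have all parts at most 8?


Using the generating function (1-x)^(-1)(1-x^2)^(-1)...(1-x^8)^(-1),
the coefficient of x^4 counts these restricted partitions.
Result = 5

5


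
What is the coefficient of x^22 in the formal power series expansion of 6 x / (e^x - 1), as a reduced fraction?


The exponential generating function for Bernoulli numbers is
x / (e^x - 1) = sum_{k>=0} B_k x^k / k!.
So the coefficient of x^22 in 6 x / (e^x - 1) is 6 B_22 / 22!.
Computing: B_22 = 854513/138, 22! = 1124000727777607680000, giving
6 * 854513/138 / 1124000727777607680000 = 77683/2350183339898634240000.

77683/2350183339898634240000


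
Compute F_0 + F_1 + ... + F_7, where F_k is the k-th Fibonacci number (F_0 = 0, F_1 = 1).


Use the identity sum_{k=0}^{N} F_k = F_{N+2} - 1 (which follows from F_{k+2} - F_{k+1} = F_k). Then
sum_{k=0}^{7} F_k = (F_{9} - 1) - (F_{1} - 1) = F_{9} - F_{1}.
Computing: F_{9} = 34, F_{1} = 1, so
Sum = 34 - 1 = 33.

33


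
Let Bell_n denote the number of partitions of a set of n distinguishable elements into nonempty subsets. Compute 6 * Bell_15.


Bell_15 can be computed from the Bell triangle or from Dobinski's identity Bell_n = (1/e) * sum_{k>=0} k^n / k!.
Computing Bell_15 = 1382958545.
Then 6 * 1382958545 = 8297751270.

8297751270


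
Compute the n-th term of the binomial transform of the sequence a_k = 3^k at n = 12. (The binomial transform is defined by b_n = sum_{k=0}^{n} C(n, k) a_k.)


With a_k = 3^k, b_n = sum_{k=0}^{n} C(n, k) 3^k = (1 + 3)^n by the binomial theorem.
For n = 12: (1 + 3)^12 = 4^12 = 16777216.

16777216


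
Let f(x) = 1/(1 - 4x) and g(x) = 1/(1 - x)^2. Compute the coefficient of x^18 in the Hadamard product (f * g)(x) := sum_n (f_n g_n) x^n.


f has coefficients f_k = 4^k. For g = 1/(1 - x)^2 the coefficient is g_k = C(k + 1, 1) = k + 1. The Hadamard coefficient is (f * g)_k = 4^k * (k + 1).
For k = 18: 4^18 * 19 = 68719476736 * 19 = 1305670057984.

1305670057984


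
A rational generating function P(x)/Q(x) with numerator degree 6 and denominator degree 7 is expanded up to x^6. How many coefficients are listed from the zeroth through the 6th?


Expanding up to x^6 gives the coefficients for x^0, x^1, ..., x^6.
That is 6 + 1 = 7 coefficients in total.

7


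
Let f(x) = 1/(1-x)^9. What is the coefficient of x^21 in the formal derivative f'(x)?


Differentiate: d/dx [ 1/(1-x)^r ] = r / (1-x)^(r+1).
Here r = 9, so f'(x) = 9 / (1-x)^10.
The expansion of 1/(1-x)^(r+1) has coefficient of x^n equal to C(n+r, r).
So the coefficient of x^21 in f'(x) is
9 * C(30, 9) = 9 * 14307150 = 128764350

128764350


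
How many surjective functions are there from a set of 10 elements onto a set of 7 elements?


By inclusion-exclusion on which target elements are missed, the number of surjections from an n-set onto a k-set is
surj(n, k) = sum_{j=0}^{k} (-1)^j C(k, j) (k - j)^n.
Equivalently surj(n, k) = k! * S(n, k), where S(n, k) is the Stirling number of the second kind.
For n = 10, k = 7:
S(10, 7) = 5880, so
surj = 7! * 5880 = 5040 * 5880 = 29635200.

29635200


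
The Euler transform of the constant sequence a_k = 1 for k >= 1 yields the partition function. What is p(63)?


The Euler transform converts the sequence a_k = 1 into the number of integer partitions.
Using the recurrence or dynamic programming:
p(63) = 1505499

1505499


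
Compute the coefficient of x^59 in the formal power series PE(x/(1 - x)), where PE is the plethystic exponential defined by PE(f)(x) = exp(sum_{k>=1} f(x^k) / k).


For f(x) = x/(1 - x) we have
sum_{k>=1} f(x^k) / k = sum_{k>=1} (1/k) * x^k / (1 - x^k) = sum_{k, m >= 1} x^(k m) / k,
which after exponentiating simplifies to
PE(x/(1 - x)) = prod_{k>=1} 1 / (1 - x^k).
This is the generating function for the partition function p(n), so the coefficient of x^59 is p(59).
Computing p(59) by dynamic programming over parts 1, 2, ..., 59: p(59) = 831820.

831820


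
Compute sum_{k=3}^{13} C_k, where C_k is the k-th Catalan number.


C_3 through C_13: 5, 14, 42, 132, 429, 1430, 4862, 16796, 58786, 208012, 742900
Sum = 5 + 14 + 42 + 132 + 429 + 1430 + 4862 + 16796 + 58786 + 208012 + 742900
= 1033408

1033408


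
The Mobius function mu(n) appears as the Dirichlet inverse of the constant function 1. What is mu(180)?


180 has a squared prime factor, so mu(180) = 0.
Factorization reveals a repeated prime.

0


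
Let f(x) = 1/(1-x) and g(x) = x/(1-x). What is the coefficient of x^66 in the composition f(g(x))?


First simplify the composition: f(g(x)) = 1/(1 - x/(1-x)) = (1-x)/((1-x) - x) = (1-x)/(1-2x).
Now extract the coefficient. Write (1-x)/(1-2x) = 1/(1-2x) - x/(1-2x).
The coefficient of x^n in 1/(1-2x) is 2^n, and in x/(1-2x) is 2^(n-1) (for n >= 1).
So the coefficient of x^66 is 2^66 - 2^65 = 73786976294838206464 - 36893488147419103232 = 36893488147419103232.

36893488147419103232


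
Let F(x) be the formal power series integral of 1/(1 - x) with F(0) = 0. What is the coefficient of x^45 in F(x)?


1/(1 - x) = sum_{k>=0} x^k. Integrating termwise and using F(0) = 0 gives
F(x) = sum_{k>=0} x^(k+1) / (k+1) = sum_{m>=1} x^m / m = -ln(1 - x).
So the coefficient of x^45 is 1/45 = 1/45.

1/45


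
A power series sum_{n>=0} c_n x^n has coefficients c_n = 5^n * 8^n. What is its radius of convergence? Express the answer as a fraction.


By the root test (Cauchy-Hadamard), the radius is R = 1 / limsup_n |c_n|^(1/n).
Here |c_n|^(1/n) = (5^n * 8^n)^(1/n) = 5 * 8 = 40 for all n.
So R = 1/40 = 1/40.

1/40


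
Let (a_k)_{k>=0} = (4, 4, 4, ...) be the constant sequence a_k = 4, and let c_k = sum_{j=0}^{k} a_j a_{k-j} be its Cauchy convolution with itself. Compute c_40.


Since a_j = 4 for all j >= 0, the convolution sum becomes
c_k = sum_{j=0}^{k} 4 * 4 = 16 * (k + 1).
Equivalently, the generating function of (a_k) is 4/(1 - x) and its square is 16/(1 - x)^2 = sum_{k>=0} 16(k + 1) x^k.
For k = 40: 16 * 41 = 656.

656


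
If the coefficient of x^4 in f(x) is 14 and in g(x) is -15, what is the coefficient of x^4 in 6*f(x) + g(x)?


Scalar multiplication scales coefficients: 6 * 14 = 84.
Then add the g coefficient: 84 + -15
= 69

69


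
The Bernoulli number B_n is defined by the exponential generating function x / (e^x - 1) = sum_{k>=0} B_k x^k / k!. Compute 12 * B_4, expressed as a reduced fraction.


Bernoulli numbers can also be computed recursively via B_0 = 1 and sum_{j=0}^{m} C(m+1, j) B_j = 0 for m >= 1. Odd-index Bernoulli numbers vanish for k >= 3.
Computing B_4 = -1/30, so 12 * B_4 = 12 * -1/30 = -2/5.

-2/5


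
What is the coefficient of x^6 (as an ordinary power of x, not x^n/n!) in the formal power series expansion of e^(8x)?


The exponential series is e^y = sum_{k>=0} y^k / k!. Substituting y = 8x gives
e^(8x) = sum_{k>=0} 8^k x^k / k!.
So the coefficient of x^n is a^n/n! with a = 8, n = 6:
8^6 / 6! = 262144/720 = 16384/45

16384/45


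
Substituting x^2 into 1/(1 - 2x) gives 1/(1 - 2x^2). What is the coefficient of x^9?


Since 1/(1 - 2x^2) only has even powers of x,
the coefficient of x^9 (odd) is 0.

0


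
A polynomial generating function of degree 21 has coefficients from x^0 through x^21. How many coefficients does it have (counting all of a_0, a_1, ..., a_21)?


A polynomial of degree 21 takes the form a_0 + a_1 x + ... + a_21 x^21.
The number of coefficients is 21 + 1 = 22.

22


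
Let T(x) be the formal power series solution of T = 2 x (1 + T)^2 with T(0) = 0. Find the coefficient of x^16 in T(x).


Apply the Lagrange inversion formula: if T = 2 x * phi(T) with phi(t) = (1 + t)^2, then [x^n] T = 2^n * (1/n) [t^(n-1)] phi(t)^n = 2^n * (1/n) [t^(n-1)] (1 + t)^(2n) = 2^n * (1/n) C(2n, n-1).
Using the identity C(2n, n-1) = C(2n, n) * n / (n+1), the unscaled factor equals C(2n, n) / (n+1) = C_n, the n-th Catalan number.
For n = 16: C_16 = C(32, 16) / 17 = 601080390/17 = 35357670.
With the 2^16 = 65536 factor, the coefficient is 65536 * 35357670 = 2317200261120.

2317200261120


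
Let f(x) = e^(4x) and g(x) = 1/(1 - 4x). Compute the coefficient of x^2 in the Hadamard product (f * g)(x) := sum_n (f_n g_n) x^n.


Expanding: f_k = 4^k/k! (from e^(4x)) and g_k = 4^k (from 1/(1 - 4x)). So the Hadamard coefficient (f * g)_k = 4^k 4^k / k! = (16)^k / k!.
For k = 2: 16^2/2! = 256/2 = 128.

128


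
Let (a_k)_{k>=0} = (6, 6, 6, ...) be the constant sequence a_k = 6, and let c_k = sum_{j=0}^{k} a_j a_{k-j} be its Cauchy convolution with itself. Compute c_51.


Since a_j = 6 for all j >= 0, the convolution sum becomes
c_k = sum_{j=0}^{k} 6 * 6 = 36 * (k + 1).
Equivalently, the generating function of (a_k) is 6/(1 - x) and its square is 36/(1 - x)^2 = sum_{k>=0} 36(k + 1) x^k.
For k = 51: 36 * 52 = 1872.

1872


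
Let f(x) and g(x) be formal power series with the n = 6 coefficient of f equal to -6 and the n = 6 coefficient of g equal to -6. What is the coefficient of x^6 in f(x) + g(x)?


Addition of formal power series is termwise.
The coefficient of x^6 in f + g = -6 + -6
= -12

-12


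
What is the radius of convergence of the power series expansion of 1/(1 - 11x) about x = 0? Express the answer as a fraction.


Expanding 1/(1 - 11x) = sum_{k>=0} 11^k x^k, the series converges when |11x| < 1, i.e., |x| < 1/11.
So the radius of convergence is 1/11 = 1/11.

1/11


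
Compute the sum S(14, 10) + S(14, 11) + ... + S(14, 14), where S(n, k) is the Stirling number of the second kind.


By definition, S(n, k) counts partitions of an n-set into exactly k nonempty blocks.
Computing row n = 14 for k = 10..14:
S(14, k): 752752, 66066, 3367, 91, 1
Sum = 822277.

822277


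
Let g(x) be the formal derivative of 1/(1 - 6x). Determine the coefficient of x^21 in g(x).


Differentiate termwise: d/dx sum_{k>=0} 6^k x^k = sum_{k>=1} k 6^k x^(k-1) = sum_{j>=0} (j+1) 6^(j+1) x^j.
Equivalently, d/dx [1/(1 - 6x)] = 6/(1 - 6x)^2.
For j = 21: 22 * 6^22 = 22 * 131621703842267136 = 2895677484529876992.

2895677484529876992


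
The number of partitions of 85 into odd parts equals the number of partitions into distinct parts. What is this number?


Computing partitions of 85 into odd parts (1, 3, 5, ...):
Using the generating function prod_{k>=0} 1/(1-x^(2k+1)),
the count is 121792

121792


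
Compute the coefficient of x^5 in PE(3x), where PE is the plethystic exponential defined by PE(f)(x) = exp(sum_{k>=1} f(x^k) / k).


With f(x) = 3x, the exponent is sum_{k>=1} 3 x^k / k = 3 * (-ln(1 - x)). Exponentiating:
PE(3x) = exp(-3 ln(1 - x)) = 1/(1 - x)^3.
By the negative binomial expansion, [x^n] 1/(1 - x)^3 = C(n + 2, 2).
For n = 5: C(7, 2) = 21.

21


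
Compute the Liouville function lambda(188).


The Liouville function is lambda(k) = (-1)^Omega(k), where Omega(k) counts the prime factors of k with multiplicity.
Factoring: 188 = 2 * 2 * 47, so Omega(188) = 3.
lambda(188) = (-1)^3 = -1.

-1


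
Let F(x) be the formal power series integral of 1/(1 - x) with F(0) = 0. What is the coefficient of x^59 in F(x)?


1/(1 - x) = sum_{k>=0} x^k. Integrating termwise and using F(0) = 0 gives
F(x) = sum_{k>=0} x^(k+1) / (k+1) = sum_{m>=1} x^m / m = -ln(1 - x).
So the coefficient of x^59 is 1/59 = 1/59.

1/59


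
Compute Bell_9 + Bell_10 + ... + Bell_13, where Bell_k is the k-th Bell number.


Recall Bell_k counts set partitions of a k-set (with Bell_0 = 1 by convention).
Bell_9 through Bell_13: 21147, 115975, 678570, 4213597, 27644437
Sum = 21147 + 115975 + 678570 + 4213597 + 27644437 = 32673726.

32673726


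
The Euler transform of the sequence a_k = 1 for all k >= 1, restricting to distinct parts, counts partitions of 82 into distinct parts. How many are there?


Partitions of 82 into distinct parts can be computed via generating function.
Product (1+x)(1+x^2)(1+x^3)...
The coefficient of x^82 = 92864

92864


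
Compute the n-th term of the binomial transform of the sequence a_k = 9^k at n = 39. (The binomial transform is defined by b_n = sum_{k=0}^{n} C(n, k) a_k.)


With a_k = 9^k, b_n = sum_{k=0}^{n} C(n, k) 9^k = (1 + 9)^n by the binomial theorem.
For n = 39: (1 + 9)^39 = 10^39 = 1000000000000000000000000000000000000000.

1000000000000000000000000000000000000000


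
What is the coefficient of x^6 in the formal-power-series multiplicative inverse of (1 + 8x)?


The inverse is 1/(1 + 8x). Apply the geometric identity 1/(1 - y) = sum_{k>=0} y^k with y = -8x:
1/(1 + 8x) = sum_{k>=0} (-8)^k x^k.
So the coefficient of x^6 is (-8)^6 = 262144.

262144


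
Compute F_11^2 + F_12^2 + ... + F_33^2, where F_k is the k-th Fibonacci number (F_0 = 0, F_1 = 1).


There is a standard identity sum_{k=0}^{N} F_k^2 = F_N * F_{N+1} (proved inductively from the telescoping relation F_k^2 = F_k F_{k+1} - F_{k-1} F_k). Then
sum_{k=11}^{33} F_k^2 = F_33 F_34 - F_10 F_11.
Computing: F_33 = 3524578, F_34 = 5702887, F_10 = 55, F_11 = 89.
Sum = 3524578 * 5702887 - 55 * 89 = 20100270051791.

20100270051791


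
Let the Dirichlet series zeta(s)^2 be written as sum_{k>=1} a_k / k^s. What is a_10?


The Dirichlet convolution of the constant function 1 with itself gives (1 * 1)(k) = sum_{d | k} 1 = d(k), the number of positive divisors of k.
Since zeta(s) = sum_{k>=1} 1/k^s, we have zeta(s)^2 = sum_{k>=1} d(k)/k^s, so a_k = d(k).
For k = 10: the divisors are 1, 2, 5, 10.
Count = 4.

4


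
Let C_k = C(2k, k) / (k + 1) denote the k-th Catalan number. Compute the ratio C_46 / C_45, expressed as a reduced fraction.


Using C_k = (2k)! / (k! (k+1)!), the ratio C_{k+1}/C_k simplifies to
C_{k+1}/C_k = [(2k+2)! / ((k+1)! (k+2)!)] * [k! (k+1)! / (2k)!]
 = (2k+2)(2k+1) / ((k+1)(k+2)) = 2(2k+1) / (k+2).
For k = 45: 2(2*45 + 1) / (45 + 2) = 182/47 = 182/47.

182/47


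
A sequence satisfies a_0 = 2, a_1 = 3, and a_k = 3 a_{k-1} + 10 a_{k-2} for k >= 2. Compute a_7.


The characteristic equation is t^2 - 3 t - 10 = 0, with roots r_1 = 5 and r_2 = -2 (so c_1 = r_1 + r_2, c_2 = -r_1 r_2 as required).
One can use the closed form a_n = A r_1^n + B r_2^n, but direct iteration is more reliable:
a_0 = 2, a_1 = 3, a_2 = 29, a_3 = 117, a_4 = 641, a_5 = 3093, a_6 = 15689, a_7 = 77997.
So a_7 = 77997.

77997


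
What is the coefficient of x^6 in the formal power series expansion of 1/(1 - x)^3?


The expansion 1/(1 - x)^r = sum_{k>=0} C(k + r - 1, r - 1) x^k follows from the multiset / negative-binomial theorem (or from repeated differentiation of the geometric series).
For r = 3 and k = 6:
C(8, 2) = 40320 / (2 * 720) = 28.

28


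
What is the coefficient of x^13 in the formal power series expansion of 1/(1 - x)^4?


The negative binomial / multiset identity is
1/(1 - x)^r = sum_{k>=0} C(k + r - 1, r - 1) x^k.
Here r = 4 and k = 13, so the coefficient is
C(13 + 3, 3) = C(16, 3)
= 560

560


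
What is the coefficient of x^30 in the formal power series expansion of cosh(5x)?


The Maclaurin series is cosh(t) = sum_{m>=0} t^(2m) / (2m)!, so substituting t = 5x, only even powers of x are nonzero, with coefficient of x^(2m) equal to 5^(2m) / (2m)!.
For x^30 the coefficient is 5^30/30! = 931322574615478515625/265252859812191058636308480000000 = 11920928955078125/3395236605596045550544748544.

11920928955078125/3395236605596045550544748544


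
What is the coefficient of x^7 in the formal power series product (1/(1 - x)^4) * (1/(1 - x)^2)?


Combine the factors: (1/(1 - x)^4) * (1/(1 - x)^2) = 1/(1 - x)^6.
Then use 1/(1 - x)^r = sum_{k>=0} C(k + r - 1, r - 1) x^k with r = 6 and k = 7:
C(12, 5) = 792.

792


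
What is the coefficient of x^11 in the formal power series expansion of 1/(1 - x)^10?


The negative binomial / multiset identity is
1/(1 - x)^r = sum_{k>=0} C(k + r - 1, r - 1) x^k.
Here r = 10 and k = 11, so the coefficient is
C(11 + 9, 9) = C(20, 9)
= 167960

167960


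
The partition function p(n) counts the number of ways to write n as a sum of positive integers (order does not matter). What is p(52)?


Using the generating function prod_{k>=1} 1/(1-x^k), we compute p(52).
By dynamic programming over parts 1 through 52:
p(52) = 281589

281589


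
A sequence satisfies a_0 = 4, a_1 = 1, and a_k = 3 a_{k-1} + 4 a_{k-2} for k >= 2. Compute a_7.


The characteristic equation is t^2 - 3 t - 4 = 0, with roots r_1 = 4 and r_2 = -1 (so c_1 = r_1 + r_2, c_2 = -r_1 r_2 as required).
One can use the closed form a_n = A r_1^n + B r_2^n, but direct iteration is more reliable:
a_0 = 4, a_1 = 1, a_2 = 19, a_3 = 61, a_4 = 259, a_5 = 1021, a_6 = 4099, a_7 = 16381.
So a_7 = 16381.

16381


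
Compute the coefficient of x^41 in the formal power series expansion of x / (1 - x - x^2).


Let f(x) = sum_{k>=0} a_k x^k. Multiplying f(x) * (1 - x - x^2) = x and matching coefficients gives a_0 = 0, a_1 = 1, and a_k = a_{k-1} + a_{k-2} for k >= 2. These are the Fibonacci numbers F_k.
Iterating from F_0 = 0, F_1 = 1:
F_0=0, F_1=1, F_2=1, F_3=2, F_4=3, F_5=5, F_6=8, F_7=13, F_8=21, F_9=34, ...
F_41 = 165580141.

165580141


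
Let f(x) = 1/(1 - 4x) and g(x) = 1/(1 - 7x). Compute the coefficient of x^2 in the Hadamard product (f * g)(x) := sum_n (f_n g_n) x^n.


f has coefficients f_k = 4^k and g has coefficients g_k = 7^k, so the Hadamard product has coefficient (f*g)_k = 4^k * 7^k = 28^k.
For k = 2: 28^2 = 784.

784


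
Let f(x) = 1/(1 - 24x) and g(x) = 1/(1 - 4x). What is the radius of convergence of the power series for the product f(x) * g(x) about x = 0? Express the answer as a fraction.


The radius of 1/(1 - 24x) is 1/24 (nearest singularity at x = 1/24), and the radius of 1/(1 - 4x) is 1/4.
The product f(x)*g(x) = 1/((1 - 24x)(1 - 4x)) has singularities at both 1/24 and 1/4, so its radius of convergence is the distance to the nearest one:
min(1/24, 1/4) = 1/24.

1/24


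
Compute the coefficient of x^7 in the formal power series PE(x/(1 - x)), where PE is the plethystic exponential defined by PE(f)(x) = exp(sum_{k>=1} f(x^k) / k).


For f(x) = x/(1 - x) we have
sum_{k>=1} f(x^k) / k = sum_{k>=1} (1/k) * x^k / (1 - x^k) = sum_{k, m >= 1} x^(k m) / k,
which after exponentiating simplifies to
PE(x/(1 - x)) = prod_{k>=1} 1 / (1 - x^k).
This is the generating function for the partition function p(n), so the coefficient of x^7 is p(7).
Computing p(7) by dynamic programming over parts 1, 2, ..., 7: p(7) = 15.

15


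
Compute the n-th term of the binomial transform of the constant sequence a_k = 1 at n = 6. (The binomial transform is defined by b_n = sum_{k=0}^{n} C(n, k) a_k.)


With a_k = 1 for all k, b_n = sum_{k=0}^{n} C(n, k) = 2^n by the binomial theorem.
For n = 6: 2^6 = 64.

64


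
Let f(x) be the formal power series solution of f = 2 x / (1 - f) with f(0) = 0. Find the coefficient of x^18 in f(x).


Apply Lagrange inversion: f = 2 x * phi(f) with phi(t) = 1/(1 - t), so
[x^n] f = 2^n * (1/n) [t^(n-1)] phi(t)^n = 2^n * (1/n) [t^(n-1)] (1 - t)^(-n) = 2^n * (1/n) C(2n - 2, n - 1) = 2^n * C_{n-1}.
For n = 18: C_17 = C(34, 17) / 18 = 2333606220/18 = 129644790.
With the 2^18 = 262144 factor, the coefficient is 262144 * 129644790 = 33985603829760.

33985603829760


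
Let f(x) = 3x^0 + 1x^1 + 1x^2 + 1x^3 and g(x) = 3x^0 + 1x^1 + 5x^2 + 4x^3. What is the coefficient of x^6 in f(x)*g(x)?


Cauchy product at x^6:
1*4
= 4

4


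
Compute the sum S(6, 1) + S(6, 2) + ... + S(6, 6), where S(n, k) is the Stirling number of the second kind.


By definition, S(n, k) counts partitions of an n-set into exactly k nonempty blocks.
Computing row n = 6 for k = 1..6:
S(6, k): 1, 31, 90, 65, 15, 1
Sum = 203. (This equals Bell_6 since the sum runs over all k.)

203


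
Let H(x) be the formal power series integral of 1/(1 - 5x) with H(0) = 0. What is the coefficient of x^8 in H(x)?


1/(1 - 5x) = sum_{k>=0} 5^k x^k. Integrating termwise with H(0) = 0:
H(x) = sum_{k>=0} 5^k x^(k+1) / (k+1) = sum_{m>=1} 5^(m-1) x^m / m.
For m = 8: 5^7/8 = 78125/8 = 78125/8.

78125/8


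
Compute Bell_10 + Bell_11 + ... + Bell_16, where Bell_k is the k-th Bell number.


Recall Bell_k counts set partitions of a k-set (with Bell_0 = 1 by convention).
Bell_10 through Bell_16: 115975, 678570, 4213597, 27644437, 190899322, 1382958545, 10480142147
Sum = 115975 + 678570 + 4213597 + 27644437 + 190899322 + 1382958545 + 10480142147 = 12086652593.

12086652593


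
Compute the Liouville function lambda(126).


The Liouville function is lambda(k) = (-1)^Omega(k), where Omega(k) counts the prime factors of k with multiplicity.
Factoring: 126 = 2 * 3 * 3 * 7, so Omega(126) = 4.
lambda(126) = (-1)^4 = 1.

1


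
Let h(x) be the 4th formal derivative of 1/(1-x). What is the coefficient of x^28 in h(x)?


Differentiating 4 times: d^4/dx^4 [1/(1-x)] = 4!/(1-x)^5.
The expansion 1/(1-x)^5 = sum_{k>=0} C(k+4, 4) x^k, so the coefficient of x^n in 4!/(1-x)^5 is 4! * C(n+4, 4).
For n = 28: 24 * C(32, 4) = 24 * 35960 = 863040

863040


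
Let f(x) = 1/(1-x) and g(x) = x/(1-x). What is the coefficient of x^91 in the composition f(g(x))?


First simplify the composition: f(g(x)) = 1/(1 - x/(1-x)) = (1-x)/((1-x) - x) = (1-x)/(1-2x).
Now extract the coefficient. Write (1-x)/(1-2x) = 1/(1-2x) - x/(1-2x).
The coefficient of x^n in 1/(1-2x) is 2^n, and in x/(1-2x) is 2^(n-1) (for n >= 1).
So the coefficient of x^91 is 2^91 - 2^90 = 2475880078570760549798248448 - 1237940039285380274899124224 = 1237940039285380274899124224.

1237940039285380274899124224


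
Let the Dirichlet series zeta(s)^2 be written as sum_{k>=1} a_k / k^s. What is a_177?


The Dirichlet convolution of the constant function 1 with itself gives (1 * 1)(k) = sum_{d | k} 1 = d(k), the number of positive divisors of k.
Since zeta(s) = sum_{k>=1} 1/k^s, we have zeta(s)^2 = sum_{k>=1} d(k)/k^s, so a_k = d(k).
For k = 177: the divisors are 1, 3, 59, 177.
Count = 4.

4


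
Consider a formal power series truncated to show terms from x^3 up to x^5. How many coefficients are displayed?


From x^3 to x^5 inclusive, the count is 5 - 3 + 1 = 3.

3


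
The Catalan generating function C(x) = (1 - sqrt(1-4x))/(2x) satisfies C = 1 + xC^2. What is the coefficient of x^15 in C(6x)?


Substituting x -> 6x scales the n-th coefficient by 6^n, so [x^15] C(6x) = 6^15 * C_15.
C_15 = C(2*15, 15)/(16) = 155117520/16 = 9694845.
So 6^15 * 9694845 = 470184984576 * 9694845 = 4558370546791710720.

4558370546791710720


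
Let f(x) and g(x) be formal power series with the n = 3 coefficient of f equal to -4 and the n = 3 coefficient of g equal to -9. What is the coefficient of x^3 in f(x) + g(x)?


Addition of formal power series is termwise.
The coefficient of x^3 in f + g = -4 + -9
= -13

-13


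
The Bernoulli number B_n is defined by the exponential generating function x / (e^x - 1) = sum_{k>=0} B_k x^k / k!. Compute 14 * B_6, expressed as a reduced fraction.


Bernoulli numbers can also be computed recursively via B_0 = 1 and sum_{j=0}^{m} C(m+1, j) B_j = 0 for m >= 1. Odd-index Bernoulli numbers vanish for k >= 3.
Computing B_6 = 1/42, so 14 * B_6 = 14 * 1/42 = 1/3.

1/3
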